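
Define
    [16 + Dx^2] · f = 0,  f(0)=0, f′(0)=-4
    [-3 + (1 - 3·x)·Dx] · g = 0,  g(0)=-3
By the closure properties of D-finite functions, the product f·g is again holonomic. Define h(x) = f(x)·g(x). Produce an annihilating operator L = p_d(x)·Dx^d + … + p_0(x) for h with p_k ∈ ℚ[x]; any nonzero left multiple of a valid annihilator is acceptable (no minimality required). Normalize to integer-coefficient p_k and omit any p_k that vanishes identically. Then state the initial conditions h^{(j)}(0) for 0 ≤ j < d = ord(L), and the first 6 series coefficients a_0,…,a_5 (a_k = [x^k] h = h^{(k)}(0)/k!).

f: a_k = 0, -4, 0, 32/3, 0, -128/15, …
g: a_k = -3, -9, -27, -81, -243, -729, …
Product ⇒ symmetric product L₀, ord ≤ 2.
L = (-16 + 48·x) + 6·Dx + (-1 + 3·x)·Dx^2  (order 2).
h: a_k = 0, 12, 36, 76, 228, 3548/5, …
ICs: h(0) = 0, h′(0) = 12.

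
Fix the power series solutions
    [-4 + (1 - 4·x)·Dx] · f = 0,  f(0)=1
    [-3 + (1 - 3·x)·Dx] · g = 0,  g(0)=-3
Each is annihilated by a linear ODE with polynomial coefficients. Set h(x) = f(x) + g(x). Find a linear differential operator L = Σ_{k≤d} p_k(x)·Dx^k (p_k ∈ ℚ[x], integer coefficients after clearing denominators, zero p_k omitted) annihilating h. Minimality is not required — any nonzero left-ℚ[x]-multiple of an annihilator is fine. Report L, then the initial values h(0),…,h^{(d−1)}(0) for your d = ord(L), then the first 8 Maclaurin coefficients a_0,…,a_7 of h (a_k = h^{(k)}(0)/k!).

f: a_k = 1, 4, 16, 64, 256, 1024, 4096, 16384, …
g: a_k = -3, -9, -27, -81, -243, -729, -2187, -6561, …
Weyl lclm of L_f,L_g ⇒ L₀ (ord ≤ 2).
L = -24 + (14 - 48·x)·Dx + (-1 + 7·x - 12·x^2)·Dx^2  (order 2).
h: a_k = -2, -5, -11, -17, 13, 295, 1909, 9823, …
ICs: h(0) = -2, h′(0) = -5.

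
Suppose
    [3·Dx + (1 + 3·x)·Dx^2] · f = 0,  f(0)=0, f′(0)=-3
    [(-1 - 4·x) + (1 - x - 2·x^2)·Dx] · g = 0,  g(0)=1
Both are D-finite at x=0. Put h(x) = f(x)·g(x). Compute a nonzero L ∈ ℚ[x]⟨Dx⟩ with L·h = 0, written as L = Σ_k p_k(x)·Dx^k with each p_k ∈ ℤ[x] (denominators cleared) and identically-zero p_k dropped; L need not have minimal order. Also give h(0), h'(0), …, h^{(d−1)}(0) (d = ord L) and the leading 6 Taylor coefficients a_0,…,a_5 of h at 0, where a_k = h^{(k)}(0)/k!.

f: a_k = 0, -3, 9/2, -9, 81/4, -243/5, …
g: a_k = 1, 1, 3, 5, 11, 21, …
f·g: L₀ = L_f ⊗_s L_g, ord ≤ 2·1.
L = (7 + 24·x) + (-1 + 17·x + 30·x^2)·Dx + (-1 - 2·x + 5·x^2 + 6·x^3)·Dx^2  (order 2).
h: a_k = 0, -3, 3/2, -27/2, 39/4, -1317/20, …
ICs: h(0) = 0, h′(0) = -3.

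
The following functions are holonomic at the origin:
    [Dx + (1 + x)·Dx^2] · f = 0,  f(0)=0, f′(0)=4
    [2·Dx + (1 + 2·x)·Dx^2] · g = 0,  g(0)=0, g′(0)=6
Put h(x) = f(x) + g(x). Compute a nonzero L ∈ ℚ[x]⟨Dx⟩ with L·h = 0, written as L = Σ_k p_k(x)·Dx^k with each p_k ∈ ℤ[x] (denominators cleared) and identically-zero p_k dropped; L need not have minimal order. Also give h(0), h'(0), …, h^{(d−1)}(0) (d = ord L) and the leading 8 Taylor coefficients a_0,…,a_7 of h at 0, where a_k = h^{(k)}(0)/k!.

L = 4·Dx + (6 + 8·x)·Dx^2 + (1 + 3·x + 2·x^2)·Dx^3  (order 3).
h: a_k = 0, 10, -8, 28/3, -13, 20, -98/3, 388/7, …
ICs: h(0) = 0, h′(0) = 10, h′′(0) = -16.

f: a_k = 0, 4, -2, 4/3, -1, 4/5, -2/3, 4/7, …
g: a_k = 0, 6, -6, 8, -12, 96/5, -32, 384/7, …
Weyl lclm of L_f,L_g ⇒ L₀ (ord ≤ 4).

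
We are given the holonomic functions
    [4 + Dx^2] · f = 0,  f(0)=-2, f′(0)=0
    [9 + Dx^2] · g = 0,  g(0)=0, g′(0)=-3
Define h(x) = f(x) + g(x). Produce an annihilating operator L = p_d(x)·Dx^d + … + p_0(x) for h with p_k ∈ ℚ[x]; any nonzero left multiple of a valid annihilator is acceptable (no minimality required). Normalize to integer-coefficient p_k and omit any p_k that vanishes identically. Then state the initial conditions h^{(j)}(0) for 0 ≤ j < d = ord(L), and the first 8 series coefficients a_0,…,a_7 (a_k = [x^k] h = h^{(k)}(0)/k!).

f: a_k = -2, 0, 4, 0, -4/3, 0, 8/45, 0, …
g: a_k = 0, -3, 0, 9/2, 0, -81/40, 0, 243/560, …
f+g: L₀ = lclm(L_f,L_g), ord ≤ 2+2.
L = 36 + 13·Dx^2 + Dx^4  (order 4).
h: a_k = -2, -3, 4, 9/2, -4/3, -81/40, 8/45, 243/560, …
ICs: h(0) = -2, h′(0) = -3, h′′(0) = 8, h′′′(0) = 27.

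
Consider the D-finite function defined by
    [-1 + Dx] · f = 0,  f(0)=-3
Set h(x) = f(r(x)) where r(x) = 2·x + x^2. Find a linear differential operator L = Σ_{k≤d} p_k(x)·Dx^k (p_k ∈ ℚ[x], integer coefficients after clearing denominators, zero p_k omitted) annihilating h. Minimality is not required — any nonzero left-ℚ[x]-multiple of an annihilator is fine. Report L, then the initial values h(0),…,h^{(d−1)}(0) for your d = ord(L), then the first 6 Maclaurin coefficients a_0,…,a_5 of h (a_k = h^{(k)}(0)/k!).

f: a_k = -3, -3, -3/2, -1/2, -1/8, -1/40, …
h₀=f(r): pull back L_f along r ⇒ L₀.
L = (-2 - 2·x) + Dx  (order 1).
h: a_k = -3, -6, -9, -10, -19/2, -39/5, …
ICs: h(0) = -3.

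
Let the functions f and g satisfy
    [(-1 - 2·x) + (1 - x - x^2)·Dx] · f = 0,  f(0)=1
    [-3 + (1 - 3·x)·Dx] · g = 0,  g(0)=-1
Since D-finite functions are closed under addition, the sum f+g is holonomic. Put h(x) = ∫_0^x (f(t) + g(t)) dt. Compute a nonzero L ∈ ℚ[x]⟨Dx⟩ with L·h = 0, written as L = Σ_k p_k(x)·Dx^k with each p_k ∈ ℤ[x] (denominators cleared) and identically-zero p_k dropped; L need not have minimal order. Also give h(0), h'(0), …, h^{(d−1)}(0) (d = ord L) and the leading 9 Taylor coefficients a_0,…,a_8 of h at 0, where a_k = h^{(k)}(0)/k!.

f: a_k = 1, 1, 2, 3, 5, 8, 13, 21, 34, …
g: a_k = -1, -3, -9, -27, -81, -243, -729, -2187, -6561, …
L₀ := lclm(L_f,L_g); ord L₀ ≤ 1+1.
h=∫₀ˣh₀: take L = L₀·Dx.
L = (-6 - 36·x + 18·x^2 - 18·x^3)·Dx + (14 - 18·x - 24·x^2 + 18·x^3 - 36·x^4)·Dx^2 + (-2 + 10·x - 15·x^2 + 10·x^3 - 9·x^5)·Dx^3  (order 3).
h: a_k = 0, 0, -1, -7/3, -6, -76/5, -235/6, -716/7, -1083/4, …
ICs: h(0) = 0, h′(0) = 0, h′′(0) = -2.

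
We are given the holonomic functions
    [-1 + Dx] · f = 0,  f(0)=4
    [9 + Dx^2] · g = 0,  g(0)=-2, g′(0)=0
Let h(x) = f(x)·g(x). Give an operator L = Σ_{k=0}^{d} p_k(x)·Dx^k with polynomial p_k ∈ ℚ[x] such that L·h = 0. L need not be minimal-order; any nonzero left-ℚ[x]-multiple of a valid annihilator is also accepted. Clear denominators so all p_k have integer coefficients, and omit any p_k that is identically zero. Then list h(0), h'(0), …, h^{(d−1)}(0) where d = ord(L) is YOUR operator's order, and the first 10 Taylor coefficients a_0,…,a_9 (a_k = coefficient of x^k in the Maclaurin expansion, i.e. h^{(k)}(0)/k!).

f: a_k = 4, 4, 2, 2/3, 1/6, 1/30, 1/180, 1/1260, 1/10080, 1/90720, …
g: a_k = -2, 0, 9, 0, -27/4, 0, 81/40, 0, -729/2240, 0, …
Sym-product of L_f,L_g gives L₀ (≤ ord 2).
L = 10 - 2·Dx + Dx^2  (order 2).
h: a_k = -8, -8, 32, 104/3, -28/3, -316/15, -176/45, 1228/315, 527/315, -481/2835, …
ICs: h(0) = -8, h′(0) = -8.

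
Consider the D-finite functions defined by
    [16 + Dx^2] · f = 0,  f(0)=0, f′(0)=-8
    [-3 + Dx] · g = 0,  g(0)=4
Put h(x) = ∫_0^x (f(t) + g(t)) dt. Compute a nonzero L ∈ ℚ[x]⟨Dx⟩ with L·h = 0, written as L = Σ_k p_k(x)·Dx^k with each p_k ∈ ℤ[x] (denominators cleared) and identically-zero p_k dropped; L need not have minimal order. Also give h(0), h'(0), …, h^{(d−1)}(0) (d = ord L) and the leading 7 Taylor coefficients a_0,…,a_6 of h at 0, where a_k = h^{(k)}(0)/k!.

f: a_k = 0, -8, 0, 64/3, 0, -256/15, 0, …
g: a_k = 4, 12, 18, 18, 27/2, 81/10, 81/20, …
f+g: L₀ = lclm(L_f,L_g), ord ≤ 2+1.
h=∫h₀ ⇒ L = L₀·Dx.
L = -48·Dx + 16·Dx^2 - 3·Dx^3 + Dx^4  (order 4).
h: a_k = 0, 4, 2, 6, 59/6, 27/10, -269/180, …
ICs: h(0) = 0, h′(0) = 4, h′′(0) = 4, h′′′(0) = 36.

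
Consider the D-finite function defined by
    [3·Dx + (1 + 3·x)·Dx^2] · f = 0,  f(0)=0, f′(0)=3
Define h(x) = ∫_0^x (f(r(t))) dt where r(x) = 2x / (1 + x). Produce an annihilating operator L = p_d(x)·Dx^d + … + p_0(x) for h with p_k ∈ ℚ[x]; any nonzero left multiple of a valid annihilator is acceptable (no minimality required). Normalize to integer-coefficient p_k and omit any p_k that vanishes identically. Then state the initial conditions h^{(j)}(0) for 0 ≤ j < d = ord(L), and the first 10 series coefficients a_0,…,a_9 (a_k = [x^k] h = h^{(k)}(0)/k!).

f: a_k = 0, 3, -9/2, 9, -81/4, 243/5, -243/2, 2187/7, -6561/8, 2187, …
f∘r: x↦r, Dx↦Dx/r' in L_f ⇒ L₀.
h=∫h₀ ⇒ L = L₀·Dx.
L = (8 + 14·x)·Dx^2 + (1 + 8·x + 7·x^2)·Dx^3  (order 3).
h: a_k = 0, 0, 3, -8, 57/2, -120, 2801/5, -19608/7, 411771/28, -240200/3, …
ICs: h(0) = 0, h′(0) = 0, h′′(0) = 6.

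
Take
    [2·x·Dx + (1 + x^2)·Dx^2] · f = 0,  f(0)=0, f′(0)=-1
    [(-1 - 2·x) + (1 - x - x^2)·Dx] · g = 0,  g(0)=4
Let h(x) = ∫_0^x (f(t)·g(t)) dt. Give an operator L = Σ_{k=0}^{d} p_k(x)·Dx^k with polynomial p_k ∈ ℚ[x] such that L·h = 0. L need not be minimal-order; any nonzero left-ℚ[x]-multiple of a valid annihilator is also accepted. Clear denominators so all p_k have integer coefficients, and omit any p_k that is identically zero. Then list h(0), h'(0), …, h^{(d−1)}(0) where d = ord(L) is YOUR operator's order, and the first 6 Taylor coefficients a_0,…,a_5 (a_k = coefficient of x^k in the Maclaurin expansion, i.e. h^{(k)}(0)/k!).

L = (2 + 2·x + 6·x^2)·Dx + (2 + 2·x + 4·x^2 + 6·x^3)·Dx^2 + (-1 + x + x^3 + x^4)·Dx^3  (order 3).
h: a_k = 0, 0, -2, -4/3, -5/3, -32/15, …
ICs: h(0) = 0, h′(0) = 0, h′′(0) = -4.

f: a_k = 0, -1, 0, 1/3, 0, -1/5, …
g: a_k = 4, 4, 8, 12, 20, 32, …
Product ⇒ symmetric product L₀, ord ≤ 2.
Integrate: L := L₀·Dx.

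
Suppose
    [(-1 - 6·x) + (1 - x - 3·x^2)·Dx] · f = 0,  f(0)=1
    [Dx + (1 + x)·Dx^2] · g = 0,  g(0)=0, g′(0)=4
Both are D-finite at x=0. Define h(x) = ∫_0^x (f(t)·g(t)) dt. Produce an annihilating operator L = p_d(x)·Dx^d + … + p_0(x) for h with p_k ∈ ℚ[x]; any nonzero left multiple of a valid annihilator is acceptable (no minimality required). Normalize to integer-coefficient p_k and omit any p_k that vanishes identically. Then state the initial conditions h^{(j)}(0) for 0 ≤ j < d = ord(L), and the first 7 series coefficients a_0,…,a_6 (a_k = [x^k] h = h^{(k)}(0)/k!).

f: a_k = 1, 1, 4, 7, 19, 40, 97, …
g: a_k = 0, 4, -2, 4/3, -1, 4/5, -2/3, …
Product ⇒ symmetric product L₀, ord ≤ 2.
∫: right-multiply L₀ by Dx.
L = (7 + 12·x)·Dx + (1 + 15·x + 15·x^2)·Dx^2 + (-1 + 4·x^2 + 3·x^3)·Dx^3  (order 3).
h: a_k = 0, 0, 2, 2/3, 23/6, 61/15, 1007/90, …
ICs: h(0) = 0, h′(0) = 0, h′′(0) = 4.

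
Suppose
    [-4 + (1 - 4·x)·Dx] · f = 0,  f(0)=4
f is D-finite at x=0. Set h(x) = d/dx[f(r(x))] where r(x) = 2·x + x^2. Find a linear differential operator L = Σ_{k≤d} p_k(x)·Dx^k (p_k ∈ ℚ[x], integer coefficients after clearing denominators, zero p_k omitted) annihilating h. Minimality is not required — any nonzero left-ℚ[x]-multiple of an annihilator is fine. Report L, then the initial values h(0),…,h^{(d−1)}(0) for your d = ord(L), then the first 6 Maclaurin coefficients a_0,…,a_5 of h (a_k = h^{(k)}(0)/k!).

L = (17 + 24·x + 12·x^2) + (-1 + 7·x + 12·x^2 + 4·x^3)·Dx  (order 1).
h: a_k = 32, 544, 6912, 78080, 826880, 8406528, …
ICs: h(0) = 32.

f: a_k = 4, 16, 64, 256, 1024, 4096, …
h₀=f(r): pull back L_f along r ⇒ L₀.
Derive L from L₀ (diff closure).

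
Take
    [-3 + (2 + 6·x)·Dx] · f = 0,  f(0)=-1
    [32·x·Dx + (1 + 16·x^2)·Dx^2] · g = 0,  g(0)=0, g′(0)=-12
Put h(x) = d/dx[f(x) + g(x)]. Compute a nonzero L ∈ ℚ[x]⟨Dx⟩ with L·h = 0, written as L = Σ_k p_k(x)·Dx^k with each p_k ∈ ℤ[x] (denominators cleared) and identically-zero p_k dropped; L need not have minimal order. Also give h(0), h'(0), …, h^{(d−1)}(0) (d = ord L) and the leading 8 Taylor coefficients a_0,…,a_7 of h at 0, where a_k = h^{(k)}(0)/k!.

L = (-192 - 1440·x + 9216·x^2 + 13824·x^3) + (-155 - 768·x + 4128·x^2 + 36864·x^3 + 48384·x^4)·Dx + (-6 + 110·x + 576·x^2 + 2624·x^3 + 10752·x^4 + 13824·x^5)·Dx^2  (order 2).
h: a_k = -27/2, 9/4, 2991/16, 405/32, -794937/256, 45927/512, 100158099/2048, 2814669/4096, …
ICs: h(0) = -27/2, h′(0) = 9/4.

f: a_k = -1, -3/2, 9/8, -27/16, 405/128, -1701/256, 15309/1024, -72171/2048, …
g: a_k = 0, -12, 0, 64, 0, -3072/5, 0, 49152/7, …
h₀=f+g: left-lcm gives L₀, ord ≤ 3.
Differentiate: ansatz ord ≤ ord L₀ ⇒ L.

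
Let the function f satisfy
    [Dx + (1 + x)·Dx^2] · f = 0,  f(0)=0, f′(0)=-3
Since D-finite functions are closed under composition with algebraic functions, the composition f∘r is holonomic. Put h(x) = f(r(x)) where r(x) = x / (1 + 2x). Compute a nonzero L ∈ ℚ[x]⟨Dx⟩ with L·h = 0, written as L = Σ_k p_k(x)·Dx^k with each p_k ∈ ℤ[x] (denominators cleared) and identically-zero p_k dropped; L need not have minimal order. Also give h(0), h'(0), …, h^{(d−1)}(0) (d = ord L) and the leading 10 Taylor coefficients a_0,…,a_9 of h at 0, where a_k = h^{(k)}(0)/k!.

L = (5 + 12·x)·Dx + (1 + 5·x + 6·x^2)·Dx^2  (order 2).
h: a_k = 0, -3, 15/2, -19, 195/4, -633/5, 665/2, -6177/7, 18915/8, -19171/3, …
ICs: h(0) = 0, h′(0) = -3.

f: a_k = 0, -3, 3/2, -1, 3/4, -3/5, 1/2, -3/7, 3/8, -1/3, …
h₀=f(r): pull back L_f along r ⇒ L₀.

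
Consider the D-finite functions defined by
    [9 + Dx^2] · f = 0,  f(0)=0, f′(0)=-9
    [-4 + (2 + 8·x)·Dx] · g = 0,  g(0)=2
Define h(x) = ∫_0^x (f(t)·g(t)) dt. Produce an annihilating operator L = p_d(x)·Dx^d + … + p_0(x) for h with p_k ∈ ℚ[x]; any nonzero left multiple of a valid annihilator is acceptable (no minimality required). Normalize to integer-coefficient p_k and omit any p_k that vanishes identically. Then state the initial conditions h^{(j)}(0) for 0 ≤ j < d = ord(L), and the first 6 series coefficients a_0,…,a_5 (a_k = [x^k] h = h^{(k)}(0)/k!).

L = (21 + 72·x + 144·x^2)·Dx + (-4 - 16·x)·Dx^2 + (1 + 8·x + 16·x^2)·Dx^3  (order 3).
h: a_k = 0, 0, -9, -12, 63/4, -18/5, …
ICs: h(0) = 0, h′(0) = 0, h′′(0) = -18.

f: a_k = 0, -9, 0, 27/2, 0, -243/40, …
g: a_k = 2, 4, -4, 8, -20, 56, …
f·g: L₀ = L_f ⊗_s L_g, ord ≤ 2·1.
Integrate: L := L₀·Dx.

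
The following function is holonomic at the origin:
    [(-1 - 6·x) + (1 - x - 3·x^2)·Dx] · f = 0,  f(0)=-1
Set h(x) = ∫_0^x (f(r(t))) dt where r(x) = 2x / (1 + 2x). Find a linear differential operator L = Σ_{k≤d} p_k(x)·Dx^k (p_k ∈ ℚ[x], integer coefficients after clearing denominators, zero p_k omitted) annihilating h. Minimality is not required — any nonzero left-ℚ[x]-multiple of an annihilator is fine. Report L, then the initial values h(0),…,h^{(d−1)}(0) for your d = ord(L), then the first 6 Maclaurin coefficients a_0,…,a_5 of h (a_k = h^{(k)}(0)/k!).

f: a_k = -1, -1, -4, -7, -19, -40, …
Change of var in L_f (x↦r) gives L₀.
Integrate: L := L₀·Dx.
L = (2 + 28·x)·Dx + (-1 - 4·x + 8·x^2 + 24·x^3)·Dx^2  (order 2).
h: a_k = 0, -1, -1, -4, 0, -144/5, …
ICs: h(0) = 0, h′(0) = -1.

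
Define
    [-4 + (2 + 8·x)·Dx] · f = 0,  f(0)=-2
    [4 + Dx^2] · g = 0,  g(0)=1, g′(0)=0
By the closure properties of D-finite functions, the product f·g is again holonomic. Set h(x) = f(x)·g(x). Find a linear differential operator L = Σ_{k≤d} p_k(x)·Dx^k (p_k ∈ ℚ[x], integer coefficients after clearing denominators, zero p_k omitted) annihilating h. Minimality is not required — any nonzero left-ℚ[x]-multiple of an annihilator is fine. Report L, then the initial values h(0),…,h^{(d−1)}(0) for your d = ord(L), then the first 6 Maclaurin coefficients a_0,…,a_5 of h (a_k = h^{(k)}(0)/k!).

f: a_k = -2, -4, 4, -8, 20, -56, …
g: a_k = 1, 0, -2, 0, 2/3, 0, …
h₀=f·g: eliminate ⇒ L₀, order ≤ 1·2.
L = (16 + 32·x + 64·x^2) + (-4 - 16·x)·Dx + (1 + 8·x + 16·x^2)·Dx^2  (order 2).
h: a_k = -2, -4, 8, 0, 32/3, -128/3, …
ICs: h(0) = -2, h′(0) = -4.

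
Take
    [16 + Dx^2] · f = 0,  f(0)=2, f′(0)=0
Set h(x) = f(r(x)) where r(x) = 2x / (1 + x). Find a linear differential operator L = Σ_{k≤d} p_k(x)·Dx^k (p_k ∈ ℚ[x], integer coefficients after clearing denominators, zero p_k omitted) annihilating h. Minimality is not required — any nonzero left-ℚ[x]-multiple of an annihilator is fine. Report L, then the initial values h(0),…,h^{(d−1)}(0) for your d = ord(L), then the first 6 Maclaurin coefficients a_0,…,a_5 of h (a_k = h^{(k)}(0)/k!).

L = 64 + (2 + 6·x + 6·x^2 + 2·x^3)·Dx + (1 + 4·x + 6·x^2 + 4·x^3 + x^4)·Dx^2  (order 2).
h: a_k = 2, 0, -64, 128, 448/3, -3328/3, …
ICs: h(0) = 2, h′(0) = 0.

f: a_k = 2, 0, -16, 0, 64/3, 0, …
L₀ from L_f via x↦r, Dx↦r'^{-1}Dx.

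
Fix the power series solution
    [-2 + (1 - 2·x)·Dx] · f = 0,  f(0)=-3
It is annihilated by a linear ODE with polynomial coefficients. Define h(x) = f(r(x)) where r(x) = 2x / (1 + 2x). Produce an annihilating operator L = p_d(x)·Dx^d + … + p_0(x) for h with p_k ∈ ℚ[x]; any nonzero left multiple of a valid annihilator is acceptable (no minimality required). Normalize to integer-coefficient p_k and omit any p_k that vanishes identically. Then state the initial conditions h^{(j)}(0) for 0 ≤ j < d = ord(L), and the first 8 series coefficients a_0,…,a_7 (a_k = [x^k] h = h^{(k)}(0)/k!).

f: a_k = -3, -6, -12, -24, -48, -96, -192, -384, …
Substitute x→r, Dx→(1/r')Dx; clear ⇒ L₀.
L = 4 + (-1 + 4·x^2)·Dx  (order 1).
h: a_k = -3, -12, -24, -48, -96, -192, -384, -768, …
ICs: h(0) = -3.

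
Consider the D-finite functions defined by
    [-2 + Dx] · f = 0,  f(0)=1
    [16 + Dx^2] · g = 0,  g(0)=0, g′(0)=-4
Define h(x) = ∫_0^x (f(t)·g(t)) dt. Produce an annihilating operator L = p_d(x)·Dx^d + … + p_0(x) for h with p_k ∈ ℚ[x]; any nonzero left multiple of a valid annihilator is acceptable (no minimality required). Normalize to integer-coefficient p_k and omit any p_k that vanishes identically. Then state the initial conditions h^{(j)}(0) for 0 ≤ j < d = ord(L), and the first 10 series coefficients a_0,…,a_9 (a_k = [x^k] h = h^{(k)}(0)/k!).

f: a_k = 1, 2, 2, 4/3, 2/3, 4/15, 4/45, 8/315, 2/315, 4/2835, …
g: a_k = 0, -4, 0, 32/3, 0, -128/15, 0, 1024/315, 0, -2048/2835, …
h₀=f·g: eliminate ⇒ L₀, order ≤ 1·2.
∫: right-multiply L₀ by Dx.
L = 20·Dx - 4·Dx^2 + Dx^3  (order 3).
h: a_k = 0, 0, -2, -8/3, 2/3, 16/5, 76/45, -176/315, -278/315, -32/135, …
ICs: h(0) = 0, h′(0) = 0, h′′(0) = -4.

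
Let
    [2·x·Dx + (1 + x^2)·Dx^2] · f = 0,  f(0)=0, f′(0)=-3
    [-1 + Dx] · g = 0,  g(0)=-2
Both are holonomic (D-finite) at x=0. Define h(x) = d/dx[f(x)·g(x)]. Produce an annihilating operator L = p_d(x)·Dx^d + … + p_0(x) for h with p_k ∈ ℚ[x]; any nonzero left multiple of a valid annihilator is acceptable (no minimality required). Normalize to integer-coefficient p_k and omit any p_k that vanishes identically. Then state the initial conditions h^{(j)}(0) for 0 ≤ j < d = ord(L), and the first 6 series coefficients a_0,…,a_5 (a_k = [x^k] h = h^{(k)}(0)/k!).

L = (1 + 5·x - 3·x^2 + x^3) + (-6·x + 4·x^2 - 2·x^3)·Dx + (-1 + x - x^2 + x^3)·Dx^2  (order 2).
h: a_k = 6, 12, 3, -4, 9/4, 11/2, …
ICs: h(0) = 6, h′(0) = 12.

f: a_k = 0, -3, 0, 1, 0, -3/5, …
g: a_k = -2, -2, -1, -1/3, -1/12, -1/60, …
Sym-product of L_f,L_g gives L₀ (≤ ord 2).
Derive L from L₀ (diff closure).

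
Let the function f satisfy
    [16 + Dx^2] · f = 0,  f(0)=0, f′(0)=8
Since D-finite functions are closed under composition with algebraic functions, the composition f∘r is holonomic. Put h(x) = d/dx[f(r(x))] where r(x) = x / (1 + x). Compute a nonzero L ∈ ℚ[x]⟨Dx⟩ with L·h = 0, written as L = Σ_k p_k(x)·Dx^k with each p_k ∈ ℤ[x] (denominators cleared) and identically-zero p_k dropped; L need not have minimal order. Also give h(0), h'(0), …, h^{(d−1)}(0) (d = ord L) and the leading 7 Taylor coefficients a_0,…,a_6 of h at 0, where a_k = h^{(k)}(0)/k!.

L = (22 + 12·x + 6·x^2) + (6 + 18·x + 18·x^2 + 6·x^3)·Dx + (1 + 4·x + 6·x^2 + 4·x^3 + x^4)·Dx^2  (order 2).
h: a_k = 8, -16, -40, 224, -1544/3, 720, -19688/45, …
ICs: h(0) = 8, h′(0) = -16.

f: a_k = 0, 8, 0, -64/3, 0, 256/15, 0, …
Substitute x→r, Dx→(1/r')Dx; clear ⇒ L₀.
h₀' ⇒ L via d/dx closure of L₀.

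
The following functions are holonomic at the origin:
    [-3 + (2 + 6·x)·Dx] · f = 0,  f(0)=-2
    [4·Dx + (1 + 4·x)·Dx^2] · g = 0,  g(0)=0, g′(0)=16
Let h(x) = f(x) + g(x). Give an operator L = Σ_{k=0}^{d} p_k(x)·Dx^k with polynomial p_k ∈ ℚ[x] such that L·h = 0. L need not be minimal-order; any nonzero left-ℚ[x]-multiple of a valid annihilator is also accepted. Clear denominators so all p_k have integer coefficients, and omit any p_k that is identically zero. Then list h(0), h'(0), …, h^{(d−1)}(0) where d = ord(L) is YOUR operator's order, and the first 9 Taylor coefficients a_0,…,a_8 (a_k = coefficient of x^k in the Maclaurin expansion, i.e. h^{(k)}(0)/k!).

f: a_k = -2, -3, 9/4, -27/8, 405/64, -1701/128, 15309/512, -72171/1024, 2814669/16384, …
g: a_k = 0, 16, -32, 256/3, -256, 4096/5, -8192/3, 65536/7, -32768, …
L₀ := lclm(L_f,L_g); ord L₀ ≤ 1+2.
L = (84 + 144·x)·Dx + (101 + 552·x + 720·x^2)·Dx^2 + (10 + 94·x + 288·x^2 + 288·x^3)·Dx^3  (order 3).
h: a_k = -2, 13, -119/4, 1967/24, -15979/64, 515783/640, -4148377/1536, 66603667/7168, -534056243/16384, …
ICs: h(0) = -2, h′(0) = 13, h′′(0) = -119/2.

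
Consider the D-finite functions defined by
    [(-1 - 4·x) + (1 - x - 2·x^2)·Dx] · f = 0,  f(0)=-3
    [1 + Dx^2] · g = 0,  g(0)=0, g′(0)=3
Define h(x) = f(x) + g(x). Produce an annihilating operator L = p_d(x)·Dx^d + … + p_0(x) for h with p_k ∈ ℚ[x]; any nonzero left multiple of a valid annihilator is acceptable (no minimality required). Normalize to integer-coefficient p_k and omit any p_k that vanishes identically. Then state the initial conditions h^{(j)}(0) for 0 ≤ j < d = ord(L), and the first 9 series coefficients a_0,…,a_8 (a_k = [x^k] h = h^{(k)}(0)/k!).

L = (31 + 146·x + 133·x^2 + 184·x^3 + 20·x^4 + 16·x^5) + (-7 - 3·x + 3·x^2 + 37·x^3 + 42·x^4 + 12·x^5 + 8·x^6)·Dx + (31 + 146·x + 133·x^2 + 184·x^3 + 20·x^4 + 16·x^5)·Dx^2 + (-7 - 3·x + 3·x^2 + 37·x^3 + 42·x^4 + 12·x^5 + 8·x^6)·Dx^3  (order 3).
h: a_k = -3, 0, -9, -31/2, -33, -2519/40, -129, -428401/1680, -513, …
ICs: h(0) = -3, h′(0) = 0, h′′(0) = -18.

f: a_k = -3, -3, -9, -15, -33, -63, -129, -255, -513, …
g: a_k = 0, 3, 0, -1/2, 0, 1/40, 0, -1/1680, 0, …
f+g: L₀ = lclm(L_f,L_g), ord ≤ 1+2.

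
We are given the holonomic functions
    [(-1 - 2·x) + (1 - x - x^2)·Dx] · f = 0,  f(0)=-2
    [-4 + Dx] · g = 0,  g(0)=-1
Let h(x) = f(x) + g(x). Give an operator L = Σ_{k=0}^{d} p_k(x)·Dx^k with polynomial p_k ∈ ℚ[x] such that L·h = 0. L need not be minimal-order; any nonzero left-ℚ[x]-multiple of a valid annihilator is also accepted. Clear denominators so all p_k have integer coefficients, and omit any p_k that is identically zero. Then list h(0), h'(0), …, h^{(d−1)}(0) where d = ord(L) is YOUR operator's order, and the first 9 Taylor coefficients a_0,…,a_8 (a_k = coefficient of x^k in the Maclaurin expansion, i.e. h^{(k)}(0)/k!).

L = (-8·x - 72·x^2 - 32·x^3) + (-12 + 38·x + 22·x^2 - 32·x^3 - 16·x^4)·Dx + (3 - 9·x - x^2 + 10·x^3 + 4·x^4)·Dx^2  (order 2).
h: a_k = -3, -6, -12, -50/3, -62/3, -368/15, -1426/45, -14254/315, -21932/315, …
ICs: h(0) = -3, h′(0) = -6.

f: a_k = -2, -2, -4, -6, -10, -16, -26, -42, -68, …
g: a_k = -1, -4, -8, -32/3, -32/3, -128/15, -256/45, -1024/315, -512/315, …
Sum ⇒ L₀ = lclm(L_f,L_g) in ℚ(x)⟨Dx⟩.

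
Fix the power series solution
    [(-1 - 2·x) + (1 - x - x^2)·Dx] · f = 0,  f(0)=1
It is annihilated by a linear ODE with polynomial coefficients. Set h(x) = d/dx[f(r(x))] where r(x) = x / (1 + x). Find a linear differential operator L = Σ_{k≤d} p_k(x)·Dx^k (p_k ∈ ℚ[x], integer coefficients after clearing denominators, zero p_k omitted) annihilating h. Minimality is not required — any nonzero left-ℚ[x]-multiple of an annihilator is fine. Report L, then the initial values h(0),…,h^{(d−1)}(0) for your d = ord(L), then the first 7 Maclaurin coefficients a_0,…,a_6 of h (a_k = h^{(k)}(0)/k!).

L = (2 + 6·x + 12·x^2 + 6·x^3) + (-1 - 5·x - 6·x^2 + x^3 + 3·x^4)·Dx  (order 1).
h: a_k = 1, 2, 0, 4, -5, 12, -21, …
ICs: h(0) = 1.

f: a_k = 1, 1, 2, 3, 5, 8, 13, …
Substitute x→r, Dx→(1/r')Dx; clear ⇒ L₀.
Differentiate: ansatz ord ≤ ord L₀ ⇒ L.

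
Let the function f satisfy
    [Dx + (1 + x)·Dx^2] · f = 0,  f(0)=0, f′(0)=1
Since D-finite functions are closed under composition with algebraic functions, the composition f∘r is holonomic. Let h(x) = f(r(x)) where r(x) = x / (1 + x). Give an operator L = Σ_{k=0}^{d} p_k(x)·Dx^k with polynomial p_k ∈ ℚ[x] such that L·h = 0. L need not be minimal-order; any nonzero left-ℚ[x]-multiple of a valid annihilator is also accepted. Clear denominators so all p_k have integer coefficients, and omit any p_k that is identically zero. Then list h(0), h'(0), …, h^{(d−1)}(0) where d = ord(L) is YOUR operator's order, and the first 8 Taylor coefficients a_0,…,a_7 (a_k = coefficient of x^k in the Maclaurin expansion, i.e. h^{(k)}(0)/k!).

f: a_k = 0, 1, -1/2, 1/3, -1/4, 1/5, -1/6, 1/7, …
f∘r: x↦r, Dx↦Dx/r' in L_f ⇒ L₀.
L = (3 + 4·x)·Dx + (1 + 3·x + 2·x^2)·Dx^2  (order 2).
h: a_k = 0, 1, -3/2, 7/3, -15/4, 31/5, -21/2, 127/7, …
ICs: h(0) = 0, h′(0) = 1.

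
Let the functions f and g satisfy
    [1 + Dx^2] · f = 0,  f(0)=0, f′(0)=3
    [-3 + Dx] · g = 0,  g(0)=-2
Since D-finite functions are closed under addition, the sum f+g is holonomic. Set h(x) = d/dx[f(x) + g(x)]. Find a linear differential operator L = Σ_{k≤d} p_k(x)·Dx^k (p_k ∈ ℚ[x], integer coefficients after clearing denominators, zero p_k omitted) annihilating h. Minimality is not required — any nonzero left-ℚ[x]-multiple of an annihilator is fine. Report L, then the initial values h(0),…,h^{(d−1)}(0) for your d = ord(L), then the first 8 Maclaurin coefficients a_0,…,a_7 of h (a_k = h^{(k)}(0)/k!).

f: a_k = 0, 3, 0, -1/2, 0, 1/40, 0, -1/1680, …
g: a_k = -2, -6, -9, -9, -27/4, -81/20, -81/40, -243/280, …
Weyl lclm of L_f,L_g ⇒ L₀ (ord ≤ 3).
Differentiate: ansatz ord ≤ ord L₀ ⇒ L.
L = 3 - Dx + 3·Dx^2 - Dx^3  (order 3).
h: a_k = -3, -18, -57/2, -27, -161/8, -243/20, -1459/240, -729/280, …
ICs: h(0) = -3, h′(0) = -18, h′′(0) = -57.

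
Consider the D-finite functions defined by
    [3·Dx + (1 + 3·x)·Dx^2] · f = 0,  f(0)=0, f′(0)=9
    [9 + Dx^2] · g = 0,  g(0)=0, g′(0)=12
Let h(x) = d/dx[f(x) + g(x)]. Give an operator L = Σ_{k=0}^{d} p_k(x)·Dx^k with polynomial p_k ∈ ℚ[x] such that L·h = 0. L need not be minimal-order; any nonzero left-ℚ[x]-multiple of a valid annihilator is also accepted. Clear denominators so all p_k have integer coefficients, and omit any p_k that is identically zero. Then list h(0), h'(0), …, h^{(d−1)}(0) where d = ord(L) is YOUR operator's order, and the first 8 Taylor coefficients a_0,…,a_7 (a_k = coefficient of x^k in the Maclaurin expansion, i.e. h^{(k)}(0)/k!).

f: a_k = 0, 9, -27/2, 27, -243/4, 729/5, -729/2, 6561/7, …
g: a_k = 0, 12, 0, -18, 0, 81/10, 0, -243/140, …
h₀=f+g: left-lcm gives L₀, ord ≤ 4.
h=h₀': d/dx-closure on L₀ ⇒ L.
L = (63 + 54·x + 81·x^2) + (9 + 45·x + 81·x^2 + 81·x^3)·Dx + (7 + 6·x + 9·x^2)·Dx^2 + (1 + 5·x + 9·x^2 + 9·x^3)·Dx^3  (order 3).
h: a_k = 21, -27, 27, -243, 1539/2, -2187, 130977/20, -19683, …
ICs: h(0) = 21, h′(0) = -27, h′′(0) = 54.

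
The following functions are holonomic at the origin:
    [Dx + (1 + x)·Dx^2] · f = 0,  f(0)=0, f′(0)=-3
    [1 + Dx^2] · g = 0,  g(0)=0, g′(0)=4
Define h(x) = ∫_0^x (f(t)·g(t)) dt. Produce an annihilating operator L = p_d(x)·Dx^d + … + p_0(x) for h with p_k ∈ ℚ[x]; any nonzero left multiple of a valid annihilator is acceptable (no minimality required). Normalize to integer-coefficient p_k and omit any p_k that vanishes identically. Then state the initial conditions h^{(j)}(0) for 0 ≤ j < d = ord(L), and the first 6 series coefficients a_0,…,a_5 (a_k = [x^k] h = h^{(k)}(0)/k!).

L = (-3 + 6·x + 19·x^2 + 16·x^3 + 4·x^4)·Dx + (4 + 20·x + 24·x^2 + 8·x^3)·Dx^2 + (20·x + 42·x^2 + 32·x^3 + 8·x^4)·Dx^3 + (4 + 20·x + 24·x^2 + 8·x^3)·Dx^4 + (3 + 14·x + 23·x^2 + 16·x^3 + 4·x^4)·Dx^5  (order 5).
h: a_k = 0, 0, 0, -4, 3/2, -2/5, …
ICs: h(0) = 0, h′(0) = 0, h′′(0) = 0, h′′′(0) = -24, h′′′′(0) = 36.

f: a_k = 0, -3, 3/2, -1, 3/4, -3/5, …
g: a_k = 0, 4, 0, -2/3, 0, 1/30, …
h₀=f·g: eliminate ⇒ L₀, order ≤ 2·2.
∫: right-multiply L₀ by Dx.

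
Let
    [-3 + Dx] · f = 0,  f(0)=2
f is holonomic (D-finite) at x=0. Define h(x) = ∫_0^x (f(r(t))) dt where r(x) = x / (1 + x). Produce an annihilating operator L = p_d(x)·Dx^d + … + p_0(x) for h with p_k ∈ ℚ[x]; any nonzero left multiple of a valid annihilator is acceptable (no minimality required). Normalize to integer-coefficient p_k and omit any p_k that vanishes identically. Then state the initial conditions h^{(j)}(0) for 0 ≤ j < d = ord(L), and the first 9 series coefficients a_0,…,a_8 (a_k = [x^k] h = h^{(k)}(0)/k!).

L = -3·Dx + (1 + 2·x + x^2)·Dx^2  (order 2).
h: a_k = 0, 2, 3, 1, -3/4, 3/20, 7/40, -69/280, 411/2240, …
ICs: h(0) = 0, h′(0) = 2.

f: a_k = 2, 6, 9, 9, 27/4, 81/20, 81/40, 243/280, 729/2240, …
Substitute x→r, Dx→(1/r')Dx; clear ⇒ L₀.
∫: right-multiply L₀ by Dx.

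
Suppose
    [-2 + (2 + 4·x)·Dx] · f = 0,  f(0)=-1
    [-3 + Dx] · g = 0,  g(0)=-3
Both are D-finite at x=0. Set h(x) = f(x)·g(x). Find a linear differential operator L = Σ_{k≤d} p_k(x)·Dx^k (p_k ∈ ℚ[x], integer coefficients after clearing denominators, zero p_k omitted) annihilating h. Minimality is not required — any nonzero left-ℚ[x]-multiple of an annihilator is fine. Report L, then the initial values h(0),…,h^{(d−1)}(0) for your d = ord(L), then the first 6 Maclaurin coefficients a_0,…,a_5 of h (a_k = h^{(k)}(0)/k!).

f: a_k = -1, -1, 1/2, -1/2, 5/8, -7/8, …
g: a_k = -3, -9, -27/2, -27/2, -81/8, -243/40, …
L₀ := L_f ⊗_s L_g (sym. prod.), ord ≤ 1.
L = (-4 - 6·x) + (1 + 2·x)·Dx  (order 1).
h: a_k = 3, 12, 21, 24, 39/2, 66/5, …
ICs: h(0) = 3.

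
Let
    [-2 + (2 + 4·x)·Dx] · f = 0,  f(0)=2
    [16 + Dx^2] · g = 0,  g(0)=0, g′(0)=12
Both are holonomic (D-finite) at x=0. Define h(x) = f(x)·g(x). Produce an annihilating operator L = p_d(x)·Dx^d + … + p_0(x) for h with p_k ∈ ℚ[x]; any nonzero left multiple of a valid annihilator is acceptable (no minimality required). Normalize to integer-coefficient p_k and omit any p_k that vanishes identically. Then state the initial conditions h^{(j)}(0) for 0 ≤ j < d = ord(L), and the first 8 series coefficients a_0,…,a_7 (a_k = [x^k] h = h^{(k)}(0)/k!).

f: a_k = 2, 2, -1, 1, -5/4, 7/4, -21/8, 33/8, …
g: a_k = 0, 12, 0, -32, 0, 128/5, 0, -1024/105, …
h₀=f·g: eliminate ⇒ L₀, order ≤ 1·2.
L = (19 + 64·x + 64·x^2) + (-2 - 4·x)·Dx + (1 + 4·x + 4·x^2)·Dx^2  (order 2).
h: a_k = 0, 24, 24, -76, -52, 341/5, 201/5, -7687/210, …
ICs: h(0) = 0, h′(0) = 24.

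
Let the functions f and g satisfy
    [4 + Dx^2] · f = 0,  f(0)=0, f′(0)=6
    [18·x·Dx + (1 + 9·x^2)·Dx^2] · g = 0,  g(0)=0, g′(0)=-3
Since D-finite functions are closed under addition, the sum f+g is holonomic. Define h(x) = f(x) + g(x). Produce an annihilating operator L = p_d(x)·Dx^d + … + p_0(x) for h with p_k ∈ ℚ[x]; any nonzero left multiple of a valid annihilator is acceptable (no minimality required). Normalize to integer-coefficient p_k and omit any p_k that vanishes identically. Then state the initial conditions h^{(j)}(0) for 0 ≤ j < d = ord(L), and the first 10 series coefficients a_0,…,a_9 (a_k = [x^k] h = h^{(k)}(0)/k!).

f: a_k = 0, 6, 0, -4, 0, 4/5, 0, -8/105, 0, 4/945, …
g: a_k = 0, -3, 0, 9, 0, -243/5, 0, 2187/7, 0, -2187, …
h₀=f+g: left-lcm gives L₀, ord ≤ 4.
L = (-3744·x + 37584·x^3 + 11664·x^5)·Dx + (-28 + 864·x^2 + 10692·x^4 + 5832·x^6)·Dx^2 + (-936·x + 9396·x^3 + 2916·x^5)·Dx^3 + (-7 + 216·x^2 + 2673·x^4 + 1458·x^6)·Dx^4  (order 4).
h: a_k = 0, 3, 0, 5, 0, -239/5, 0, 32797/105, 0, -2066711/945, …
ICs: h(0) = 0, h′(0) = 3, h′′(0) = 0, h′′′(0) = 30.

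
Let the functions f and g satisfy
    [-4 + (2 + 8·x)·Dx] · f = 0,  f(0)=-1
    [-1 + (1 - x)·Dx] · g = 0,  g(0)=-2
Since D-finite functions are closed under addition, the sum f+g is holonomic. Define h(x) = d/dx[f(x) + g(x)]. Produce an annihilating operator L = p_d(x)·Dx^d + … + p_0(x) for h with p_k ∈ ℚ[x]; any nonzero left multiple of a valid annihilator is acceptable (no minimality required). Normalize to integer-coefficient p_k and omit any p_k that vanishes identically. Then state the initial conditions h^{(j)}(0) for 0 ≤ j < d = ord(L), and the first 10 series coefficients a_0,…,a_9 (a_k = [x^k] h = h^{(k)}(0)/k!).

f: a_k = -1, -2, 2, -4, 10, -28, 84, -264, 858, -2860, …
g: a_k = -2, -2, -2, -2, -2, -2, -2, -2, -2, -2, …
Sum ⇒ L₀ = lclm(L_f,L_g) in ℚ(x)⟨Dx⟩.
h₀' ⇒ L via d/dx closure of L₀.
L = (-18 - 12·x) + (3 - 36·x - 42·x^2)·Dx + (2 + 9·x + x^2 - 12·x^3)·Dx^2  (order 2).
h: a_k = -4, 0, -18, 32, -150, 492, -1862, 6848, -25758, 97220, …
ICs: h(0) = -4, h′(0) = 0.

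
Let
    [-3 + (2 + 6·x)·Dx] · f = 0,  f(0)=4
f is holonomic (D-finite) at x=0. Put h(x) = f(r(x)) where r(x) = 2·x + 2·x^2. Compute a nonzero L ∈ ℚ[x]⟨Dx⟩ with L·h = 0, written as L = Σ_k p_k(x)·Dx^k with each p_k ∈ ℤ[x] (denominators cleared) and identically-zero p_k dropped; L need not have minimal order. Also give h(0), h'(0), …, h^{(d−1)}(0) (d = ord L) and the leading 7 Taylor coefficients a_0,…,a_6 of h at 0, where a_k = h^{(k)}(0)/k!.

f: a_k = 4, 6, -9/2, 27/4, -405/32, 1701/64, -15309/256, …
f∘r: x↦r, Dx↦Dx/r' in L_f ⇒ L₀.
L = (-3 - 6·x) + (1 + 6·x + 6·x^2)·Dx  (order 1).
h: a_k = 4, 12, -6, 18, -117/2, 405/2, -2943/4, …
ICs: h(0) = 4.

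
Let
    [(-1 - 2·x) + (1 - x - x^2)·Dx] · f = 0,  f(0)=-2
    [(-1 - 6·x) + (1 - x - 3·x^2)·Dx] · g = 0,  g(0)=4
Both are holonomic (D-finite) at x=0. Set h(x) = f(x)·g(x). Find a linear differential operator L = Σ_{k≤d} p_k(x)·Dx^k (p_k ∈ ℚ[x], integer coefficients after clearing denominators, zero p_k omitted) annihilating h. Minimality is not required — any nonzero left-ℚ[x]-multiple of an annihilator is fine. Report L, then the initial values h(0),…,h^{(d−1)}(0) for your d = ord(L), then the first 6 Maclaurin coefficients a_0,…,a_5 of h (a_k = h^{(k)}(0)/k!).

f: a_k = -2, -2, -4, -6, -10, -16, …
g: a_k = 4, 4, 16, 28, 76, 160, …
Product ⇒ symmetric product L₀, ord ≤ 1.
L = (-2 - 6·x + 12·x^2 + 12·x^3) + (1 - 2·x - 3·x^2 + 4·x^3 + 3·x^4)·Dx  (order 1).
h: a_k = -8, -16, -56, -128, -336, -784, …
ICs: h(0) = -8.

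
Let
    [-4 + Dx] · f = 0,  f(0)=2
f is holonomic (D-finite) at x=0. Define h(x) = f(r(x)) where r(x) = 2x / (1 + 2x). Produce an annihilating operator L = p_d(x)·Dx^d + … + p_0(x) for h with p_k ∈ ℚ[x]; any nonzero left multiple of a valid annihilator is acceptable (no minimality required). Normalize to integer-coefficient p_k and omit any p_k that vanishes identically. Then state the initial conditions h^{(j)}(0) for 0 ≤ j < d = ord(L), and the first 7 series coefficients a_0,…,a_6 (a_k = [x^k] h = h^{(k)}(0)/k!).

f: a_k = 2, 8, 16, 64/3, 64/3, 256/15, 512/45, …
L₀ from L_f via x↦r, Dx↦r'^{-1}Dx.
L = -8 + (1 + 4·x + 4·x^2)·Dx  (order 1).
h: a_k = 2, 16, 32, -64/3, -128/3, 1792/15, -5632/45, …
ICs: h(0) = 2.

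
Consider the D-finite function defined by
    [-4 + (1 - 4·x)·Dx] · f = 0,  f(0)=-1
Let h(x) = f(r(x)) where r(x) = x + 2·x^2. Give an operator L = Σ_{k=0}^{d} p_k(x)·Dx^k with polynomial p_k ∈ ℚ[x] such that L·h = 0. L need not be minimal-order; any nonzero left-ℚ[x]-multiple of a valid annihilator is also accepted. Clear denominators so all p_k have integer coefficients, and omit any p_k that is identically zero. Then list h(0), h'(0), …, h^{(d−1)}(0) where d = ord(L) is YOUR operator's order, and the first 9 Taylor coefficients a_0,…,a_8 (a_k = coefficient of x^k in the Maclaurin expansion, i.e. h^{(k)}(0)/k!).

L = (4 + 16·x) + (-1 + 4·x + 8·x^2)·Dx  (order 1).
h: a_k = -1, -4, -24, -128, -704, -3840, -20992, -114688, -626688, …
ICs: h(0) = -1.

f: a_k = -1, -4, -16, -64, -256, -1024, -4096, -16384, -65536, …
Change of var in L_f (x↦r) gives L₀.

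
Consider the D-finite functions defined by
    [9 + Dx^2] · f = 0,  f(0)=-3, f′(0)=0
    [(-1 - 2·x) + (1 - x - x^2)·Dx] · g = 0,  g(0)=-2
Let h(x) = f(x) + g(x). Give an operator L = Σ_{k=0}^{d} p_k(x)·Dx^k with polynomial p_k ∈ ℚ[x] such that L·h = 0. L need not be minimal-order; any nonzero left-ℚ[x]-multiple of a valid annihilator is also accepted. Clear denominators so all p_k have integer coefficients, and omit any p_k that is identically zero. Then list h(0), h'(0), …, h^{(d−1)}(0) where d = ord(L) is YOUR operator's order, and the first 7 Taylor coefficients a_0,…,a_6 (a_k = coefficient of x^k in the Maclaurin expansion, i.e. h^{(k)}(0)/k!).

f: a_k = -3, 0, 27/2, 0, -81/8, 0, 243/80, …
g: a_k = -2, -2, -4, -6, -10, -16, -26, …
f+g: L₀ = lclm(L_f,L_g), ord ≤ 2+1.
L = (-243 - 432·x + 81·x^2 - 216·x^3 - 405·x^4 - 162·x^5) + (117 - 225·x - 36·x^2 + 297·x^3 - 54·x^4 - 243·x^5 - 81·x^6)·Dx + (-27 - 48·x + 9·x^2 - 24·x^3 - 45·x^4 - 18·x^5)·Dx^2 + (13 - 25·x - 4·x^2 + 33·x^3 - 6·x^4 - 27·x^5 - 9·x^6)·Dx^3  (order 3).
h: a_k = -5, -2, 19/2, -6, -161/8, -16, -1837/80, …
ICs: h(0) = -5, h′(0) = -2, h′′(0) = 19.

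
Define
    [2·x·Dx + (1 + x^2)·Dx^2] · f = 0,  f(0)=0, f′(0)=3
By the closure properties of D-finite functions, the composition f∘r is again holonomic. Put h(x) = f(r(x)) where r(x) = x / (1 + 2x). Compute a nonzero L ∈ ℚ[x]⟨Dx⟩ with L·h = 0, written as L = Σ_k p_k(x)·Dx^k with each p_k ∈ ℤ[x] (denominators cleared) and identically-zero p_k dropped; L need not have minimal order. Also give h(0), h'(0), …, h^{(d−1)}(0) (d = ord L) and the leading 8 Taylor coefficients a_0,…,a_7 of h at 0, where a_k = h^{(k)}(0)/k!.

f: a_k = 0, 3, 0, -1, 0, 3/5, 0, -3/7, …
f∘r: x↦r, Dx↦Dx/r' in L_f ⇒ L₀.
L = (4 + 10·x)·Dx + (1 + 4·x + 5·x^2)·Dx^2  (order 2).
h: a_k = 0, 3, -6, 11, -18, 123/5, -22, -87/7, …
ICs: h(0) = 0, h′(0) = 3.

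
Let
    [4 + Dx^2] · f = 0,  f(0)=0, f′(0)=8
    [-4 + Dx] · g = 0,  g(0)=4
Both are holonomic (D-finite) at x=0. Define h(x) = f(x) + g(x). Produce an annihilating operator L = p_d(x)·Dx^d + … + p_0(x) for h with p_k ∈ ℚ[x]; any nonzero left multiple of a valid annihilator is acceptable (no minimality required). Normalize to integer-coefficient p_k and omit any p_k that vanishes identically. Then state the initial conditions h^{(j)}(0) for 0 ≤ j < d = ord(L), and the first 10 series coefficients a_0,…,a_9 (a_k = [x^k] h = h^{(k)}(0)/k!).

f: a_k = 0, 8, 0, -16/3, 0, 16/15, 0, -32/315, 0, 16/2835, …
g: a_k = 4, 16, 32, 128/3, 128/3, 512/15, 1024/45, 4096/315, 2048/315, 8192/2835, …
Weyl lclm of L_f,L_g ⇒ L₀ (ord ≤ 3).
L = -16 + 4·Dx - 4·Dx^2 + Dx^3  (order 3).
h: a_k = 4, 24, 32, 112/3, 128/3, 176/5, 1024/45, 4064/315, 2048/315, 304/105, …
ICs: h(0) = 4, h′(0) = 24, h′′(0) = 64.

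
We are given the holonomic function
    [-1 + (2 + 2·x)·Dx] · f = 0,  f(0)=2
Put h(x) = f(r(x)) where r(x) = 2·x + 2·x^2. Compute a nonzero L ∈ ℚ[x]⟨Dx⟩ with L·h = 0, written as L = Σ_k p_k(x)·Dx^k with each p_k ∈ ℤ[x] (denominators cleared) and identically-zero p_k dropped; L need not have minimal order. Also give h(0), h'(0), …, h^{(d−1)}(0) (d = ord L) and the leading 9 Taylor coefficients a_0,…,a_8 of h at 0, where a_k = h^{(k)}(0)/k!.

f: a_k = 2, 1, -1/4, 1/8, -5/64, 7/128, -21/512, 33/1024, -429/16384, …
h₀=f(r): pull back L_f along r ⇒ L₀.
L = (-1 - 2·x) + (1 + 2·x + 2·x^2)·Dx  (order 1).
h: a_k = 2, 2, 1, -1, 3/4, -1/4, -3/8, 7/8, -61/64, …
ICs: h(0) = 2.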